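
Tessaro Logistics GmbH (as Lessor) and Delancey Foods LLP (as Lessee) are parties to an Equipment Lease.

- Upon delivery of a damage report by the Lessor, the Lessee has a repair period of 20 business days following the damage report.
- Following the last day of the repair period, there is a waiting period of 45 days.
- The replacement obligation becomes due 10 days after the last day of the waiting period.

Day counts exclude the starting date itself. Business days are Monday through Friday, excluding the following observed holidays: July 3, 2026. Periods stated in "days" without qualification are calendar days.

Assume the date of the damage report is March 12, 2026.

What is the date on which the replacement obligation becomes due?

June 3, 2026

The last day of the repair period: counting 20 business days from Thursday, March 12, 2026 (Mar 13, Mar 16, Mar 17, Mar 18, …, Apr 7, Apr 8, Apr 9, skipping weekends) reaches Thursday, April 9, 2026.
The last day of the waiting period: April 9, 2026 + 45 days = May 24, 2026.
The date on which the replacement obligation becomes due: May 24, 2026 + 10 days = June 3, 2026.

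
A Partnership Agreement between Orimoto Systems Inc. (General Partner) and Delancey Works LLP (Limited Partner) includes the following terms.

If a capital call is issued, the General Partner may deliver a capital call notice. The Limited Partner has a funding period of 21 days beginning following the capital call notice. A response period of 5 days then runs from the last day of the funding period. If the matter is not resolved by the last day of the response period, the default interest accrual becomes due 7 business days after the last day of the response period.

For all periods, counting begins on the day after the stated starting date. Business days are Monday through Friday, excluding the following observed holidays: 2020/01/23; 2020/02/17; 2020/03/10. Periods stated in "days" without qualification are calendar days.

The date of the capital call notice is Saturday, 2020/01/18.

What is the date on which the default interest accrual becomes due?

The last day of the funding period: 2020/01/18 + 21 days = 2020/02/08.
The last day of the response period: 2020/02/08 + 5 days = 2020/02/13.
The date on which the default interest accrual becomes due: counting 7 business days from Thursday, 2020/02/13 (Feb 14, Feb 18, Feb 19, Feb 20, Feb 21, Feb 24, Feb 25, skipping weekends and the listed holiday on Feb 17) reaches Tuesday, 2020/02/25.

2020/02/25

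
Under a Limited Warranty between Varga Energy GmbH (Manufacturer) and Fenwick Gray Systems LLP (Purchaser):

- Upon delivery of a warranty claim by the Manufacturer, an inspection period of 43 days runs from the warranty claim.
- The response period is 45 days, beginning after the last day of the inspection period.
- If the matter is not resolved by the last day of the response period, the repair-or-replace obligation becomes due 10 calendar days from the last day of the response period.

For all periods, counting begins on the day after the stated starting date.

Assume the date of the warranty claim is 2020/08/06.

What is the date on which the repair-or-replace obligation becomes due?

2020/11/12

Adding 43 calendar days to 2020/08/06 gives 2020/09/18, which is the last day of the inspection period.
The last day of the response period: 45 calendar days after 2020/09/18 is 2020/11/02.
The date on which the repair-or-replace obligation becomes due: 10 calendar days after 2020/11/02 is 2020/11/12.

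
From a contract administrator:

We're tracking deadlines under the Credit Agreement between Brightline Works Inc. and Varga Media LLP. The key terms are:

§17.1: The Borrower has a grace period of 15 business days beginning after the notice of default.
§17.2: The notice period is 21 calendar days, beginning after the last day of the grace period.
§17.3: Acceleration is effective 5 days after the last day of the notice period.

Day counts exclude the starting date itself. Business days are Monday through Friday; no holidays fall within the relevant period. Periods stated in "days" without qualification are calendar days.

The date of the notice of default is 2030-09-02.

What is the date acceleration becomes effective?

The last day of the grace period: 15 business days after Monday, 2030-09-02, skipping weekends — Sep 3, Sep 4, Sep 5, Sep 6, …, Sep 19, Sep 20, Sep 23 — lands on Monday, 2030-09-23.
The last day of the notice period: 21 calendar days after 2030-09-23 is 2030-10-14.
The date acceleration becomes effective: 5 calendar days after 2030-10-14 is 2030-10-19.

2030-10-19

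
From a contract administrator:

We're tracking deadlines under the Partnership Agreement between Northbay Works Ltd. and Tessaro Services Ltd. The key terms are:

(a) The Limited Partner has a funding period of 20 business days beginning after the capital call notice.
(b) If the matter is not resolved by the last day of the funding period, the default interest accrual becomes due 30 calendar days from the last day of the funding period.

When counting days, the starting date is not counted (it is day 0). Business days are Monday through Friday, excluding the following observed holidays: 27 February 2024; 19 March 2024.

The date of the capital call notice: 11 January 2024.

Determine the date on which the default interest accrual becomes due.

The last day of the funding period: counting 20 business days from Thursday, 11 January 2024 (Jan 12, Jan 15, Jan 16, Jan 17, …, Feb 6, Feb 7, Feb 8, skipping weekends) reaches Thursday, 8 February 2024.
The date on which the default interest accrual becomes due: 8 February 2024 + 30 days = 9 March 2024.

9 March 2024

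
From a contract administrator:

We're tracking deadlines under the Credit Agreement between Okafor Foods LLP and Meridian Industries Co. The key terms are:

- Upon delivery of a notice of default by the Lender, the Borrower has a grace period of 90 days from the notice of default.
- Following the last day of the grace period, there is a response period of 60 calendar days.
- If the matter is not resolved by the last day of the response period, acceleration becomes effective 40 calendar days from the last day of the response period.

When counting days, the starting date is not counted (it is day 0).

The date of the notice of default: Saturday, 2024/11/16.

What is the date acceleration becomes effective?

2025/05/25

The last day of the grace period: 90 calendar days after 2024/11/16 is 2025/02/14.
Adding 60 calendar days to 2025/02/14 gives 2025/04/15, which is the last day of the response period.
The date acceleration becomes effective: 40 calendar days after 2025/04/15 is 2025/05/25.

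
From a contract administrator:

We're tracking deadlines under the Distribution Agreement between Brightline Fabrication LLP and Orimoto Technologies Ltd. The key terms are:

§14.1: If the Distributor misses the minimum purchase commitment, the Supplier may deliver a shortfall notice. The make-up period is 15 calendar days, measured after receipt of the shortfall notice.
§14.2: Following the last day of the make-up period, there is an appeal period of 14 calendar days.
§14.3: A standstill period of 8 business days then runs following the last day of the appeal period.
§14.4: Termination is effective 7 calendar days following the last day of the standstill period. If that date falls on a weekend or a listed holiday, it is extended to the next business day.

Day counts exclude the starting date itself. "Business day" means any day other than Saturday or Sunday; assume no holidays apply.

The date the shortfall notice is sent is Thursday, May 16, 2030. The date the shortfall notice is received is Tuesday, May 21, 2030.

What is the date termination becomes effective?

July 8, 2030

The last day of the make-up period: May 21, 2030 + 15 days = June 5, 2030.
Adding 14 calendar days to June 5, 2030 gives June 19, 2030, which is the last day of the appeal period.
From Wednesday, June 19, 2030, 8 business days (Jun 20, Jun 21, Jun 24, Jun 25, Jun 26, Jun 27, Jun 28, Jul 1, skipping weekends) brings us to Monday, July 1, 2030, which is the last day of the standstill period.
The date termination becomes effective: July 1, 2030 + 7 days = July 8, 2030. July 8, 2030 is a Monday, so no roll-forward applies.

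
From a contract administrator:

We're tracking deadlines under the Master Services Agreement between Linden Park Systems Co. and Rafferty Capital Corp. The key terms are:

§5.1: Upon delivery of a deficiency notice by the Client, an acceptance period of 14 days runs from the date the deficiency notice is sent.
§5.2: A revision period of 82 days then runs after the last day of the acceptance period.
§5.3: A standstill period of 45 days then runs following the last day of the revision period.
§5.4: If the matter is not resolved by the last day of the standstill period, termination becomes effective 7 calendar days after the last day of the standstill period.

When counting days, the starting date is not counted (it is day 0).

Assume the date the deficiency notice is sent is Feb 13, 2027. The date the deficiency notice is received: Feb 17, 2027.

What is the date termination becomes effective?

The last day of the acceptance period: Feb 13, 2027 + 14 days = Feb 27, 2027.
The last day of the revision period: Feb 27, 2027 + 82 days = May 20, 2027.
Adding 45 calendar days to May 20, 2027 gives Jul 4, 2027, which is the last day of the standstill period.
The date termination becomes effective: 7 calendar days after Jul 4, 2027 is Jul 11, 2027.

Jul 11, 2027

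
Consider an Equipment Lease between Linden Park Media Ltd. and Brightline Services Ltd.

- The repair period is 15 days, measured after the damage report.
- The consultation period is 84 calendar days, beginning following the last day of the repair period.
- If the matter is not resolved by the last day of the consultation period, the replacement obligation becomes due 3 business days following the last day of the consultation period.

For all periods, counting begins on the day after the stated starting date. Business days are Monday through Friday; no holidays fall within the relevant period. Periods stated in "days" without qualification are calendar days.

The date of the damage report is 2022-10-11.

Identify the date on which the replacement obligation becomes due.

2023-01-23

The last day of the repair period: 15 calendar days after 2022-10-11 is 2022-10-26.
The last day of the consultation period: 84 calendar days after 2022-10-26 is 2023-01-18.
The date on which the replacement obligation becomes due: counting 3 business days from Wednesday, 2023-01-18 (Jan 19, Jan 20, Jan 23, skipping weekends) reaches Monday, 2023-01-23.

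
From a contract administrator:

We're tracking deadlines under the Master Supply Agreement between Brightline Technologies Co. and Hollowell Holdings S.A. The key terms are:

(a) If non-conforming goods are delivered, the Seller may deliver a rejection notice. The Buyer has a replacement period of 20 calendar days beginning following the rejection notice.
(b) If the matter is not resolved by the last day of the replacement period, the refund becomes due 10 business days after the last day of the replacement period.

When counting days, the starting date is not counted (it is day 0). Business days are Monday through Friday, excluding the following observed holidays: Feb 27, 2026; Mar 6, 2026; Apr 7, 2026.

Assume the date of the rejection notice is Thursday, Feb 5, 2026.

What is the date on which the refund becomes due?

Mar 13, 2026

The last day of the replacement period: Feb 5, 2026 + 20 days = Feb 25, 2026.
From Wednesday, Feb 25, 2026, 10 business days (Feb 26, Mar 2, Mar 3, Mar 4, Mar 5, Mar 9, Mar 10, Mar 11, Mar 12, Mar 13, skipping weekends and the listed holidays on Feb 27, Mar 6) brings us to Friday, Mar 13, 2026, which is the date on which the refund becomes due.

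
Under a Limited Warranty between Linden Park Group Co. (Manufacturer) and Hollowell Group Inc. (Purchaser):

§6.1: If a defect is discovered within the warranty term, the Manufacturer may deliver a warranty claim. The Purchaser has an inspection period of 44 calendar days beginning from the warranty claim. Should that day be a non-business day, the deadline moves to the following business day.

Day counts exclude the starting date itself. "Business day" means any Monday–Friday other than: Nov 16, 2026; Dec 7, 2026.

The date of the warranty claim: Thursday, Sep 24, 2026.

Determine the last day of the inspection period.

The last day of the inspection period: 44 calendar days after Sep 24, 2026 is Nov 7, 2026. That falls on a Saturday, so it rolls to the next business day, Monday, Nov 9, 2026.

Nov 9, 2026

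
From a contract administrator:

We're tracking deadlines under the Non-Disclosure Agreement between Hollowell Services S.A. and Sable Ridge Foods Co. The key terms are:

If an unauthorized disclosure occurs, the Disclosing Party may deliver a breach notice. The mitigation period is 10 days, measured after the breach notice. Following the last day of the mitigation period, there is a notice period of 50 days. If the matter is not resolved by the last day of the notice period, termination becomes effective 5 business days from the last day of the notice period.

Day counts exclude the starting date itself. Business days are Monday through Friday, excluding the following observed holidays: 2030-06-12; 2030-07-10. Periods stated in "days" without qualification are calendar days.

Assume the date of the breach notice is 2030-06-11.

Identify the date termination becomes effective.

2030-08-16

The last day of the mitigation period: 10 calendar days after 2030-06-11 is 2030-06-21.
The last day of the notice period: 2030-06-21 + 50 days = 2030-08-10.
From Saturday, 2030-08-10, 5 business days (Aug 12, Aug 13, Aug 14, Aug 15, Aug 16, skipping weekends) brings us to Friday, 2030-08-16, which is the date termination becomes effective.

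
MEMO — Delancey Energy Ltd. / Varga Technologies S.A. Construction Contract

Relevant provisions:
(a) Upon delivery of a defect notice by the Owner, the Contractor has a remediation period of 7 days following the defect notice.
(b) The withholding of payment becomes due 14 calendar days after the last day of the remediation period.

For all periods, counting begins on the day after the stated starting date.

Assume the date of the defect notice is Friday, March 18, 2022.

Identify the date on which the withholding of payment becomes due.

The last day of the remediation period: 7 calendar days after March 18, 2022 is March 25, 2022.
The date on which the withholding of payment becomes due: March 25, 2022 + 14 days = April 8, 2022.

April 8, 2022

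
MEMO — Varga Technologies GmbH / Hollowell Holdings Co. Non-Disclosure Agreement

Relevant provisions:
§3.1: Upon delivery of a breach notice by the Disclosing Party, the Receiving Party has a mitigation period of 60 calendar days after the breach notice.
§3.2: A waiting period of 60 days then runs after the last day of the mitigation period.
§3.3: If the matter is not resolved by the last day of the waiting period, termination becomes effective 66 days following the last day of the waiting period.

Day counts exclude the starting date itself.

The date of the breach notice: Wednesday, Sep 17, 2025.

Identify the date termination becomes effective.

The last day of the mitigation period: Sep 17, 2025 + 60 days = Nov 16, 2025.
The last day of the waiting period: Nov 16, 2025 + 60 days = Jan 15, 2026.
The date termination becomes effective: Jan 15, 2026 + 66 days = Mar 22, 2026.

Mar 22, 2026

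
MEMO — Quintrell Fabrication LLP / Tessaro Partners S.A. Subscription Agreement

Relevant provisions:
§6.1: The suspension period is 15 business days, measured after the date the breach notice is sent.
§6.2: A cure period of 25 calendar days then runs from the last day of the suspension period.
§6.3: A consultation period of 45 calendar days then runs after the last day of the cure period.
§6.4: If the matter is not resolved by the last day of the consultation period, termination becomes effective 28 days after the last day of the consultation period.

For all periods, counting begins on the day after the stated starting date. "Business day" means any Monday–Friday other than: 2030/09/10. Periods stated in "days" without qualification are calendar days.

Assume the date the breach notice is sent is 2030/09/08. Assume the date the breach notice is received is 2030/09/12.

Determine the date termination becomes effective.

2031/01/06

From Sunday, 2030/09/08, 15 business days (Sep 9, Sep 11, Sep 12, Sep 13, …, Sep 26, Sep 27, Sep 30, skipping weekends and the listed holiday on Sep 10) brings us to Monday, 2030/09/30, which is the last day of the suspension period.
Adding 25 calendar days to 2030/09/30 gives 2030/10/25, which is the last day of the cure period.
The last day of the consultation period: 45 calendar days after 2030/10/25 is 2030/12/09.
The date termination becomes effective: 28 calendar days after 2030/12/09 is 2031/01/06.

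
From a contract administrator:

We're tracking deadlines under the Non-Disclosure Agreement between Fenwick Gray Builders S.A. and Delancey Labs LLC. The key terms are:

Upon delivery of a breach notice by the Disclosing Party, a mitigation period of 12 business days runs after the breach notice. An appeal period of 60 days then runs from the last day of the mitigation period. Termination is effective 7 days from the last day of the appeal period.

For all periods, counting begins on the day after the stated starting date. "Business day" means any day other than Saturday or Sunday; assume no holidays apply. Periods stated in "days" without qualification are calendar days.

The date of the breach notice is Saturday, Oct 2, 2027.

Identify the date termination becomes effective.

The last day of the mitigation period: counting 12 business days from Saturday, Oct 2, 2027 (Oct 4, Oct 5, Oct 6, Oct 7, …, Oct 15, Oct 18, Oct 19, skipping weekends) reaches Tuesday, Oct 19, 2027.
The last day of the appeal period: 60 calendar days after Oct 19, 2027 is Dec 18, 2027.
Adding 7 calendar days to Dec 18, 2027 gives Dec 25, 2027, which is the date termination becomes effective.

Dec 25, 2027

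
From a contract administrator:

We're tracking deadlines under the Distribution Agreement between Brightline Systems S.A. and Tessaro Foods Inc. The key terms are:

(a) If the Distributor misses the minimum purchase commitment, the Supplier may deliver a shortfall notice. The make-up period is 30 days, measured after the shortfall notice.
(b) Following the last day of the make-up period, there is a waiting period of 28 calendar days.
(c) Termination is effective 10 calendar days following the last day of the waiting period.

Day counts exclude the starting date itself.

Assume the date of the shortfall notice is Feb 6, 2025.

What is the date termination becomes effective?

Adding 30 calendar days to Feb 6, 2025 gives Mar 8, 2025, which is the last day of the make-up period.
The last day of the waiting period: Mar 8, 2025 + 28 days = Apr 5, 2025.
Adding 10 calendar days to Apr 5, 2025 gives Apr 15, 2025, which is the date termination becomes effective.

Apr 15, 2025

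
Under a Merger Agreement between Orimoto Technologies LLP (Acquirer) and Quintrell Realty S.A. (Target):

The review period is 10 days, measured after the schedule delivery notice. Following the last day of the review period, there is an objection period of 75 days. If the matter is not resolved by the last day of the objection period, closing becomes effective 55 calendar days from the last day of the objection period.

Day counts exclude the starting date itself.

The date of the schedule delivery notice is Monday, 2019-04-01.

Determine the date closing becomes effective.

Adding 10 calendar days to 2019-04-01 gives 2019-04-11, which is the last day of the review period.
The last day of the objection period: 75 calendar days after 2019-04-11 is 2019-06-25.
The date closing becomes effective: 2019-06-25 + 55 days = 2019-08-19.

2019-08-19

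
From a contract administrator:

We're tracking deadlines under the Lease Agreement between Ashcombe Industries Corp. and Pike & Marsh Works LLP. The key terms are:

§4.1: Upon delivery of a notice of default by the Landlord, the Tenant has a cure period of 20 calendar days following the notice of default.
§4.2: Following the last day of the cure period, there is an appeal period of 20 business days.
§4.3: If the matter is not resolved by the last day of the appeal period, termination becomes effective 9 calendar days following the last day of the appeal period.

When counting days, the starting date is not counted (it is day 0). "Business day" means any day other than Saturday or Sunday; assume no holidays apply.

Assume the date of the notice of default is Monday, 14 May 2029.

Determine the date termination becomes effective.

The last day of the cure period: 14 May 2029 + 20 days = 3 June 2029.
The last day of the appeal period: counting 20 business days from Sunday, 3 June 2029 (Jun 4, Jun 5, Jun 6, Jun 7, …, Jun 27, Jun 28, Jun 29, skipping weekends) reaches Friday, 29 June 2029.
The date termination becomes effective: 29 June 2029 + 9 days = 8 July 2029.

8 July 2029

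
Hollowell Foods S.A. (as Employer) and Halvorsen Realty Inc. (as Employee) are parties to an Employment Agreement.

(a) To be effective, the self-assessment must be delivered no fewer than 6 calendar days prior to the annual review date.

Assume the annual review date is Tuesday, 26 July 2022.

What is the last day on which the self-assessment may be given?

20 July 2022

26 July 2022 minus 6 days is 20 July 2022.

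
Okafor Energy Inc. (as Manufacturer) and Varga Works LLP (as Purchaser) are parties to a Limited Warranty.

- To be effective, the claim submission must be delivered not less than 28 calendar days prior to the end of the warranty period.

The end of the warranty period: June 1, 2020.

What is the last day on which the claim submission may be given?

May 4, 2020

Counting back 28 calendar days from June 1, 2020 gives May 4, 2020.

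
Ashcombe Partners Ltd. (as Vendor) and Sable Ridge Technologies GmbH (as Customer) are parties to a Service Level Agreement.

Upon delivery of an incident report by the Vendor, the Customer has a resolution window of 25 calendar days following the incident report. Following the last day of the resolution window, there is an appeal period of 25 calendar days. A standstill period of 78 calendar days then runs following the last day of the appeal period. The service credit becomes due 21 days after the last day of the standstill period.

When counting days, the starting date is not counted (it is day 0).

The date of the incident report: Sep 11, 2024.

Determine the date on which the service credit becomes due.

The last day of the resolution window: 25 calendar days after Sep 11, 2024 is Oct 6, 2024.
The last day of the appeal period: Oct 6, 2024 + 25 days = Oct 31, 2024.
The last day of the standstill period: 78 calendar days after Oct 31, 2024 is Jan 17, 2025.
The date on which the service credit becomes due: Jan 17, 2025 + 21 days = Feb 7, 2025.

Feb 7, 2025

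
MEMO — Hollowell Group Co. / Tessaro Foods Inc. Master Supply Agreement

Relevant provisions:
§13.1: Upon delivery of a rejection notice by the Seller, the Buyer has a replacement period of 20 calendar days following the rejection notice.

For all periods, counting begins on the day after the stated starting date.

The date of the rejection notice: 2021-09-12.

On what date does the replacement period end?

The last day of the replacement period: 20 calendar days after 2021-09-12 is 2021-10-02.

2021-10-02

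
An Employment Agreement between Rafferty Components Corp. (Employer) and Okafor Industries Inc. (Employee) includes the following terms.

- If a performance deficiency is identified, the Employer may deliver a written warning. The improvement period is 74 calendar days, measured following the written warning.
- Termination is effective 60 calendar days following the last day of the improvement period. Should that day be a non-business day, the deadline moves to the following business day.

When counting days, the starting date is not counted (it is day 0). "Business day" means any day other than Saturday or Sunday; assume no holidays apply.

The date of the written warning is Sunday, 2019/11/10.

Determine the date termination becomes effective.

2020/03/23

The last day of the improvement period: 74 calendar days after 2019/11/10 is 2020/01/23.
The date termination becomes effective: 2020/01/23 + 60 days = 2020/03/23. 2020/03/23 is a Monday, so no roll-forward applies.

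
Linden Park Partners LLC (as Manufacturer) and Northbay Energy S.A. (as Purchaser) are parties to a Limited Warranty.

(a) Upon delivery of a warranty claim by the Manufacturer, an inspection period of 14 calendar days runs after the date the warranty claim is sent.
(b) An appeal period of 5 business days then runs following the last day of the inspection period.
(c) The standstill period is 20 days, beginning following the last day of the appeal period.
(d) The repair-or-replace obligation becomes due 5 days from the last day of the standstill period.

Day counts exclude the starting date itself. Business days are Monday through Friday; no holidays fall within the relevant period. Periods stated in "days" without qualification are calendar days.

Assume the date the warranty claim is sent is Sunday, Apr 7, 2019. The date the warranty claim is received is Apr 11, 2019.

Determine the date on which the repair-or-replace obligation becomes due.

The last day of the inspection period: Apr 7, 2019 + 14 days = Apr 21, 2019.
The last day of the appeal period: 5 business days after Sunday, Apr 21, 2019, skipping weekends — Apr 22, Apr 23, Apr 24, Apr 25, Apr 26 — lands on Friday, Apr 26, 2019.
Adding 20 calendar days to Apr 26, 2019 gives May 16, 2019, which is the last day of the standstill period.
The date on which the repair-or-replace obligation becomes due: May 16, 2019 + 5 days = May 21, 2019.

May 21, 2019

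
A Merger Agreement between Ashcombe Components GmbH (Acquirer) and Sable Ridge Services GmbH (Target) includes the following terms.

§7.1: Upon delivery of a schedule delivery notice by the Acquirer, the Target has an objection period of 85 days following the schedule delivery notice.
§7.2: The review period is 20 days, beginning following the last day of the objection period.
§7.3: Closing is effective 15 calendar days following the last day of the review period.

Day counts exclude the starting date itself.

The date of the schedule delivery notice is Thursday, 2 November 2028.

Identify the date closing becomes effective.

The last day of the objection period: 2 November 2028 + 85 days = 26 January 2029.
The last day of the review period: 26 January 2029 + 20 days = 15 February 2029.
Adding 15 calendar days to 15 February 2029 gives 2 March 2029, which is the date closing becomes effective.

2 March 2029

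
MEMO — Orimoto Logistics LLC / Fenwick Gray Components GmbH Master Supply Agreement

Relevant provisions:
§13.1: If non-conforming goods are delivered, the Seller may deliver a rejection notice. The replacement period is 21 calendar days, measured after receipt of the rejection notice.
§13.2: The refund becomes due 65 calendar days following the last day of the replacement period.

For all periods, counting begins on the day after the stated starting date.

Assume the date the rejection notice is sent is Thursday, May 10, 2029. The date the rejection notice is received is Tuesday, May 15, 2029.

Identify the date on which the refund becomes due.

The last day of the replacement period: 21 calendar days after May 15, 2029 is Jun 5, 2029.
Adding 65 calendar days to Jun 5, 2029 gives Aug 9, 2029, which is the date on which the refund becomes due.

Aug 9, 2029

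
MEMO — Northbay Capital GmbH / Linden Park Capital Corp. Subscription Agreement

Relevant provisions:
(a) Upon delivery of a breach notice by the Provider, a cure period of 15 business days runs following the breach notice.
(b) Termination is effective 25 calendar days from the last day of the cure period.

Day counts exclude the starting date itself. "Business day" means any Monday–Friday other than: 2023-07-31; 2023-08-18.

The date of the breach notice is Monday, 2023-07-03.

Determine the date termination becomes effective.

The last day of the cure period: 15 business days after Monday, 2023-07-03, skipping weekends — Jul 4, Jul 5, Jul 6, Jul 7, …, Jul 20, Jul 21, Jul 24 — lands on Monday, 2023-07-24.
The date termination becomes effective: 25 calendar days after 2023-07-24 is 2023-08-18.

2023-08-18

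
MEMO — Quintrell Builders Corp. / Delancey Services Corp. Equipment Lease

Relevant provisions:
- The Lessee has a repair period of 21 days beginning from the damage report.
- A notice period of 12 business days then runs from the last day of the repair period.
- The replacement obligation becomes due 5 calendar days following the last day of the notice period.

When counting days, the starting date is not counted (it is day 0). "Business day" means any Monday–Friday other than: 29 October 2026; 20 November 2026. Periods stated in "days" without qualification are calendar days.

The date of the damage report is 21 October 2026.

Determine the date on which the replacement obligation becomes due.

The last day of the repair period: 21 October 2026 + 21 days = 11 November 2026.
The last day of the notice period: 12 business days after Wednesday, 11 November 2026, skipping weekends and the listed holiday on Nov 20 — Nov 12, Nov 13, Nov 16, Nov 17, …, Nov 26, Nov 27, Nov 30 — lands on Monday, 30 November 2026.
Adding 5 calendar days to 30 November 2026 gives 5 December 2026, which is the date on which the replacement obligation becomes due.

5 December 2026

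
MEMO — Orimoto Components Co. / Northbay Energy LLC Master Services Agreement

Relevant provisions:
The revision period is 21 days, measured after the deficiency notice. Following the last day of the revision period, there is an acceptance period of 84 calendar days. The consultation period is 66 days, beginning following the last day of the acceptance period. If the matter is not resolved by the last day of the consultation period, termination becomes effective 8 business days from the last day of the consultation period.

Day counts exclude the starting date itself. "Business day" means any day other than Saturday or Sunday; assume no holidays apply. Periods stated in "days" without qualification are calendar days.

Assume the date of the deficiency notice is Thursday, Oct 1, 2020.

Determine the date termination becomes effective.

Adding 21 calendar days to Oct 1, 2020 gives Oct 22, 2020, which is the last day of the revision period.
The last day of the acceptance period: 84 calendar days after Oct 22, 2020 is Jan 14, 2021.
Adding 66 calendar days to Jan 14, 2021 gives Mar 21, 2021, which is the last day of the consultation period.
The date termination becomes effective: counting 8 business days from Sunday, Mar 21, 2021 (Mar 22, Mar 23, Mar 24, Mar 25, Mar 26, Mar 29, Mar 30, Mar 31, skipping weekends) reaches Wednesday, Mar 31, 2021.

Mar 31, 2021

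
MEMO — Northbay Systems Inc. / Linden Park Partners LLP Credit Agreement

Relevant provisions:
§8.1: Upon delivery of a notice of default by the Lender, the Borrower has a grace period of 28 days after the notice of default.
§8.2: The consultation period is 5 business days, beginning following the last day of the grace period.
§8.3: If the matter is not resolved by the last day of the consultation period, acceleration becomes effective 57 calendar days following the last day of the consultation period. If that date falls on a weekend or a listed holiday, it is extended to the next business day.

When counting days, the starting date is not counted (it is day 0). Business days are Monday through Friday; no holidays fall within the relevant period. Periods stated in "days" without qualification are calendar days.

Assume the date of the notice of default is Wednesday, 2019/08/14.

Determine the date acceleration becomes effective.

2019/11/14

The last day of the grace period: 2019/08/14 + 28 days = 2019/09/11.
The last day of the consultation period: 5 business days after Wednesday, 2019/09/11, skipping weekends — Sep 12, Sep 13, Sep 16, Sep 17, Sep 18 — lands on Wednesday, 2019/09/18.
The date acceleration becomes effective: 2019/09/18 + 57 days = 2019/11/14. 2019/11/14 is a Thursday, so no roll-forward applies.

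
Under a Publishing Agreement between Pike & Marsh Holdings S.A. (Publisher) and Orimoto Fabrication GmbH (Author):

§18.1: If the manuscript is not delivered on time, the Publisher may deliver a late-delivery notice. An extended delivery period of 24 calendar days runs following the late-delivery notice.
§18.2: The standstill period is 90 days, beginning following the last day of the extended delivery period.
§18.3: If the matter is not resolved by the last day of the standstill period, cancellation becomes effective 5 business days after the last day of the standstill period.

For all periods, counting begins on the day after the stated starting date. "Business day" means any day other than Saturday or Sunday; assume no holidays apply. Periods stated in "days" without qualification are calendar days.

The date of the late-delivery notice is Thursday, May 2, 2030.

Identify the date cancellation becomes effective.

Aug 30, 2030

The last day of the extended delivery period: 24 calendar days after May 2, 2030 is May 26, 2030.
The last day of the standstill period: 90 calendar days after May 26, 2030 is Aug 24, 2030.
The date cancellation becomes effective: counting 5 business days from Saturday, Aug 24, 2030 (Aug 26, Aug 27, Aug 28, Aug 29, Aug 30, skipping weekends) reaches Friday, Aug 30, 2030.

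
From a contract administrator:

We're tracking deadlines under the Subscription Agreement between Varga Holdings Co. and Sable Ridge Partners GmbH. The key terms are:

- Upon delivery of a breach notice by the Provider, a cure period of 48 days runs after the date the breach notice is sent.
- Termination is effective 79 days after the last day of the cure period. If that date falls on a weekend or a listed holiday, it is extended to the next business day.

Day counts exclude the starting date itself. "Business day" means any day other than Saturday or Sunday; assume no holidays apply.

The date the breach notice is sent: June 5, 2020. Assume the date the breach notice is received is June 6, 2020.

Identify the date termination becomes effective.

October 12, 2020

The last day of the cure period: 48 calendar days after June 5, 2020 is July 23, 2020.
The date termination becomes effective: 79 calendar days after July 23, 2020 is October 10, 2020. That falls on a Saturday, so it rolls to the next business day, Monday, October 12, 2020.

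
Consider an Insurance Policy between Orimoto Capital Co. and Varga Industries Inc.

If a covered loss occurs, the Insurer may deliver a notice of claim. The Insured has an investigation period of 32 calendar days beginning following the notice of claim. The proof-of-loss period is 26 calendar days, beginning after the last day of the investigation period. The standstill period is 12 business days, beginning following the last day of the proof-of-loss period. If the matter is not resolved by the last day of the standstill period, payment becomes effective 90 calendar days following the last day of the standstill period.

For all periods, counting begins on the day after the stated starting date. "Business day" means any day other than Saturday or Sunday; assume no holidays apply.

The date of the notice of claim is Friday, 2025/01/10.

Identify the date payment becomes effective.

2025/06/23

The last day of the investigation period: 2025/01/10 + 32 days = 2025/02/11.
The last day of the proof-of-loss period: 2025/02/11 + 26 days = 2025/03/09.
From Sunday, 2025/03/09, 12 business days (Mar 10, Mar 11, Mar 12, Mar 13, …, Mar 21, Mar 24, Mar 25, skipping weekends) brings us to Tuesday, 2025/03/25, which is the last day of the standstill period.
Adding 90 calendar days to 2025/03/25 gives 2025/06/23, which is the date payment becomes effective.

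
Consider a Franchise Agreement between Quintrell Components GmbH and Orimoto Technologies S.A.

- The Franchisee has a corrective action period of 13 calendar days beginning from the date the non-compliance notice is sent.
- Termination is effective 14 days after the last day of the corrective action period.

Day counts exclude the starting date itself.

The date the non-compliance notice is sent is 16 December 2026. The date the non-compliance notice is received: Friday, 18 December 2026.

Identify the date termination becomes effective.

12 January 2027

The last day of the corrective action period: 13 calendar days after 16 December 2026 is 29 December 2026.
The date termination becomes effective: 14 calendar days after 29 December 2026 is 12 January 2027.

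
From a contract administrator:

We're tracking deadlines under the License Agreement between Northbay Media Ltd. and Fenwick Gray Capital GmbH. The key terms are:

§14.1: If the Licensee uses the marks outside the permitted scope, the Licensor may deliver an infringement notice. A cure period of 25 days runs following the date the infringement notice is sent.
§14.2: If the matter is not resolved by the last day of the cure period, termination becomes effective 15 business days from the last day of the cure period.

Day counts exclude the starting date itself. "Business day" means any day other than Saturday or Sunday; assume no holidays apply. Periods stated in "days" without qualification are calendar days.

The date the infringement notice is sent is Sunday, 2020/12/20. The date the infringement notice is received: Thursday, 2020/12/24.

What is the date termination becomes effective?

2021/02/04

The last day of the cure period: 2020/12/20 + 25 days = 2021/01/14.
The date termination becomes effective: 15 business days after Thursday, 2021/01/14, skipping weekends — Jan 15, Jan 18, Jan 19, Jan 20, …, Feb 2, Feb 3, Feb 4 — lands on Thursday, 2021/02/04.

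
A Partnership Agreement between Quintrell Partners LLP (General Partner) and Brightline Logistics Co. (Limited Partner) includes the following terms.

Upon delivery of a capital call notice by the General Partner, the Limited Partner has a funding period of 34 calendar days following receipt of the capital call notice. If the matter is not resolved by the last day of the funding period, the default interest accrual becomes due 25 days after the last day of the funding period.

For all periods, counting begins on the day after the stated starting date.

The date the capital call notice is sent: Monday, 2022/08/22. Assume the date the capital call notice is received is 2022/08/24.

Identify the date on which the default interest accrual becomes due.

2022/10/22

Adding 34 calendar days to 2022/08/24 gives 2022/09/27, which is the last day of the funding period.
Adding 25 calendar days to 2022/09/27 gives 2022/10/22, which is the date on which the default interest accrual becomes due.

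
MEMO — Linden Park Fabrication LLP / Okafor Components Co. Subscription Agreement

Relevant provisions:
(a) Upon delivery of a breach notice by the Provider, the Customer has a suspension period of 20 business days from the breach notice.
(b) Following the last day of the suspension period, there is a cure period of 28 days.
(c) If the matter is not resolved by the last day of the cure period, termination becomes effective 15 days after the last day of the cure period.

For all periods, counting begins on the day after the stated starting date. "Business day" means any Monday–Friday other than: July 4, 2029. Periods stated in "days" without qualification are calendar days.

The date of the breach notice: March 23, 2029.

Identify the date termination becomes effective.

June 2, 2029

The last day of the suspension period: 20 business days after Friday, March 23, 2029, skipping weekends — Mar 26, Mar 27, Mar 28, Mar 29, …, Apr 18, Apr 19, Apr 20 — lands on Friday, April 20, 2029.
The last day of the cure period: April 20, 2029 + 28 days = May 18, 2029.
The date termination becomes effective: 15 calendar days after May 18, 2029 is June 2, 2029.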